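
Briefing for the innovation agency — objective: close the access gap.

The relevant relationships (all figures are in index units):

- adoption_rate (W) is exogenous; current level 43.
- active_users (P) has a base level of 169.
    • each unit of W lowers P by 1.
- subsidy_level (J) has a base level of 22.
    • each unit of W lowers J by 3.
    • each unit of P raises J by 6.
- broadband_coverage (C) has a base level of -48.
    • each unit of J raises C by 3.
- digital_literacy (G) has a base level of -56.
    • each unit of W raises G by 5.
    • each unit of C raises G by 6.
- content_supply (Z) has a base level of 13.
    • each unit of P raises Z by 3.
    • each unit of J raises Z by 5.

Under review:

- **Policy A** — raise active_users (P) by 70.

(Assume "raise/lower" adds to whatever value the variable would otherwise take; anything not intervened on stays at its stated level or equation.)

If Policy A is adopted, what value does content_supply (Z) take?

5946

Policy A (P + 70):
  W = 43
  P = 169 − 43 (+70 from intervention) = 196
  J = 22 − 3·43 + 6·196 = 1069
  Z = 13 + 3·196 + 5·1069 = 5946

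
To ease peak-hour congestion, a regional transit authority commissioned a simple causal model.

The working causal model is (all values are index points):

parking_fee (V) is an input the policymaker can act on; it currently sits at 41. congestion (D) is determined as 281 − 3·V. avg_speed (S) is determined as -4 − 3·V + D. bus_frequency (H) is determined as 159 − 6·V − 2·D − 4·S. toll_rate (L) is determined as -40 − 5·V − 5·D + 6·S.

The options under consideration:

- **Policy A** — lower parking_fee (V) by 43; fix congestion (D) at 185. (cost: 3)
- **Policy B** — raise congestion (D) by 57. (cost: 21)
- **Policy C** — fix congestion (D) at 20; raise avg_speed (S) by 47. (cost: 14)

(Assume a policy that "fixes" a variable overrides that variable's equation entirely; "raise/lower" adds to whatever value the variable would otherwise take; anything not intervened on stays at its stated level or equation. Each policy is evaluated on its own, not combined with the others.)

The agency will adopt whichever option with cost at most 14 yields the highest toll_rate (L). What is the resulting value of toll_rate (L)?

167

Policy A (V − 43, D := 185):
  V = 41 − 43 = -2
  D = 185
  S = -4 − 3·(-2) + 185 = 187
  L = -40 − 5·(-2) − 5·185 + 6·187 = 167
Policy C (D := 20, S + 47):
  V = 41
  D = 20
  S = -4 − 3·41 + 20 (+47 from intervention) = -60
  L = -40 − 5·41 − 5·20 + 6·(-60) = -705
Comparing — Policy A: L=167, Policy C: L=-705. Highest is 167 (Policy A).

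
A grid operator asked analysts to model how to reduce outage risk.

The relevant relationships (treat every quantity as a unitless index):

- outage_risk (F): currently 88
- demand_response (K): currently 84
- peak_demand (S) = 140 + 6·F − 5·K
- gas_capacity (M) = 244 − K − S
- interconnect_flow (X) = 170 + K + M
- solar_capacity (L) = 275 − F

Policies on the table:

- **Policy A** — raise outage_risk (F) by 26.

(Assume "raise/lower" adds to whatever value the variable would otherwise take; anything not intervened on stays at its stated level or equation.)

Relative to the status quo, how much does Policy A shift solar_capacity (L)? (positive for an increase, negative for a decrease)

-26

Baseline:
  F = 88
  L = 275 − 88 = 187
Policy A (F + 26):
  F = 88 + 26 = 114
  L = 275 − 114 = 161
Change in L: 161 − 187 = -26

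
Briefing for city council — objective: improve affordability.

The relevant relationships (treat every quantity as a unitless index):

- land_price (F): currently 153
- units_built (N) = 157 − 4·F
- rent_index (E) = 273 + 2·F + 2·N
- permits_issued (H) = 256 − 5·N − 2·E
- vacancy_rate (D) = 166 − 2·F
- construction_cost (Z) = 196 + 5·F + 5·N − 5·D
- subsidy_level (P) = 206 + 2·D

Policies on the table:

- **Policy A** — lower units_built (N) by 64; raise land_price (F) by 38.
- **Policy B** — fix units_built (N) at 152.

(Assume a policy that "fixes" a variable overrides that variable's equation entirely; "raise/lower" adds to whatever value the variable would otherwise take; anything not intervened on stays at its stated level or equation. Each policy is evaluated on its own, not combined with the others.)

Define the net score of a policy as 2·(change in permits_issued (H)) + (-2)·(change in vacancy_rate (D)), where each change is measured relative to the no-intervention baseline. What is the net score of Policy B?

-10926

Baseline:
  F = 153
  N = 157 − 4·153 = -455
  E = 273 + 2·153 + 2·(-455) = -331
  H = 256 − 5·(-455) − 2·(-331) = 3193
  D = 166 − 2·153 = -140
Policy B (N := 152):
  F = 153
  N = 152
  E = 273 + 2·153 + 2·152 = 883
  H = 256 − 5·152 − 2·883 = -2270
  D = 166 − 2·153 = -140
ΔH = -2270 − 3193 = -5463; ΔD = -140 − (-140) = 0
Score = 2·(-5463) + (-2)·0 = -10926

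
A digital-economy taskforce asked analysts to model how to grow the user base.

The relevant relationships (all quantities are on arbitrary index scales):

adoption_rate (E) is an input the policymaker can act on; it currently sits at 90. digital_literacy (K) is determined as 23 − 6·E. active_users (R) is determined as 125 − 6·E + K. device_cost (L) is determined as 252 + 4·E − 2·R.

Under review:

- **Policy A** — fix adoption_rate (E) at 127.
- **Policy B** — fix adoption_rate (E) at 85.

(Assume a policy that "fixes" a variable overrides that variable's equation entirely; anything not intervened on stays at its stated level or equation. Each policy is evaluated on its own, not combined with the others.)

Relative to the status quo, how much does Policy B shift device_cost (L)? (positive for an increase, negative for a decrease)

Baseline:
  E = 90
  K = 23 − 6·90 = -517
  R = 125 − 6·90 + (-517) = -932
  L = 252 + 4·90 − 2·(-932) = 2476
Policy B (E := 85):
  E = 85
  K = 23 − 6·85 = -487
  R = 125 − 6·85 + (-487) = -872
  L = 252 + 4·85 − 2·(-872) = 2336
Change in L: 2336 − 2476 = -140

-140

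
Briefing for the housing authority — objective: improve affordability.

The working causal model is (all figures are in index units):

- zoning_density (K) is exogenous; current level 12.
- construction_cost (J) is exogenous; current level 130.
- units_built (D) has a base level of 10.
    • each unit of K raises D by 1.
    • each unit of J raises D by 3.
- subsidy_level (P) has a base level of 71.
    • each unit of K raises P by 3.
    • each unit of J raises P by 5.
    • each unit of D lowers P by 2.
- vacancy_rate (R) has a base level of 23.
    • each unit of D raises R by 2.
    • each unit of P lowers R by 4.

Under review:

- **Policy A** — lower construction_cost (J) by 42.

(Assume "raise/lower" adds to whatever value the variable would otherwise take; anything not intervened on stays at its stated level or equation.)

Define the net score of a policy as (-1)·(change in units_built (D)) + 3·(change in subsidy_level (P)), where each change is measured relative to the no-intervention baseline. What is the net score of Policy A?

Baseline:
  K = 12
  J = 130
  D = 10 + 12 + 3·130 = 412
  P = 71 + 3·12 + 5·130 − 2·412 = -67
Policy A (J − 42):
  K = 12
  J = 130 − 42 = 88
  D = 10 + 12 + 3·88 = 286
  P = 71 + 3·12 + 5·88 − 2·286 = -25
ΔD = 286 − 412 = -126; ΔP = -25 − (-67) = 42
Score = (-1)·(-126) + 3·42 = 252

252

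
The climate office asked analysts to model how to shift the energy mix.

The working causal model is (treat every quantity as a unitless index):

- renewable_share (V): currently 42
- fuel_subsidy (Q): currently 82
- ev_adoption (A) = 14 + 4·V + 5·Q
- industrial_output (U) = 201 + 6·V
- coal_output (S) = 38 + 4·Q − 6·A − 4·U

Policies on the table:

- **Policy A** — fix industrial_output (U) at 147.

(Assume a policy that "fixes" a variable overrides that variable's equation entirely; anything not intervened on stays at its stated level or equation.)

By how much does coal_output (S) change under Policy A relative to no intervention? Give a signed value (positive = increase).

1224

Baseline:
  V = 42
  Q = 82
  A = 14 + 4·42 + 5·82 = 592
  U = 201 + 6·42 = 453
  S = 38 + 4·82 − 6·592 − 4·453 = -4998
Policy A (U := 147):
  V = 42
  Q = 82
  A = 14 + 4·42 + 5·82 = 592
  U = 147
  S = 38 + 4·82 − 6·592 − 4·147 = -3774
Change in S: -3774 − (-4998) = 1224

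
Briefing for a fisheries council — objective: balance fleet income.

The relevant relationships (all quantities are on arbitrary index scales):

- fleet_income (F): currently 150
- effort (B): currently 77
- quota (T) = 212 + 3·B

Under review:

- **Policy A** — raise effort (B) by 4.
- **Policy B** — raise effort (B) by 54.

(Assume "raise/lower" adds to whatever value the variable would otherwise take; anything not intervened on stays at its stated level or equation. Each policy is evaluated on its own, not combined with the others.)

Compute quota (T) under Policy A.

455

Policy A (B + 4):
  B = 77 + 4 = 81
  T = 212 + 3·81 = 455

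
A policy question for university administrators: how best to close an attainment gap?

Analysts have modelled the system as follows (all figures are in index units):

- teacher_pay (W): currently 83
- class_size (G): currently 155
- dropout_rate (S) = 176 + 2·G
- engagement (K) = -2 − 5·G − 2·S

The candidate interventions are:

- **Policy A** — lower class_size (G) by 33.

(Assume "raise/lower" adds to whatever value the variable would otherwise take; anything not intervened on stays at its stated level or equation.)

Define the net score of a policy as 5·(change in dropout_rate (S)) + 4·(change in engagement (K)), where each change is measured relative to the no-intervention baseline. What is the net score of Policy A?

858

Baseline:
  G = 155
  S = 176 + 2·155 = 486
  K = -2 − 5·155 − 2·486 = -1749
Policy A (G − 33):
  G = 155 − 33 = 122
  S = 176 + 2·122 = 420
  K = -2 − 5·122 − 2·420 = -1452
ΔS = 420 − 486 = -66; ΔK = -1452 − (-1749) = 297
Score = 5·(-66) + 4·297 = 858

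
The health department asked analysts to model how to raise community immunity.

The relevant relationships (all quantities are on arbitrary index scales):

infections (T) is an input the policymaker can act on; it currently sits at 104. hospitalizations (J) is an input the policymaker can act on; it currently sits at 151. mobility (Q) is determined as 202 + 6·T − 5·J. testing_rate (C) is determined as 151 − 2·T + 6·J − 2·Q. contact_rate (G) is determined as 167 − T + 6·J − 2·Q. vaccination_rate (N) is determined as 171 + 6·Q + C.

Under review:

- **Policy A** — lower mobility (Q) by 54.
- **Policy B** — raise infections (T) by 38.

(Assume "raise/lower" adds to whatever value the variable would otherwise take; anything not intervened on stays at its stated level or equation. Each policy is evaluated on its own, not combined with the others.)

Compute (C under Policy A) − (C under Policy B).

Policy A (Q − 54):
  T = 104
  J = 151
  Q = 202 + 6·104 − 5·151 (−54 from intervention) = 17
  C = 151 − 2·104 + 6·151 − 2·17 = 815
Policy B (T + 38):
  T = 104 + 38 = 142
  J = 151
  Q = 202 + 6·142 − 5·151 = 299
  C = 151 − 2·142 + 6·151 − 2·299 = 175
C: 815 − 175 = 640

640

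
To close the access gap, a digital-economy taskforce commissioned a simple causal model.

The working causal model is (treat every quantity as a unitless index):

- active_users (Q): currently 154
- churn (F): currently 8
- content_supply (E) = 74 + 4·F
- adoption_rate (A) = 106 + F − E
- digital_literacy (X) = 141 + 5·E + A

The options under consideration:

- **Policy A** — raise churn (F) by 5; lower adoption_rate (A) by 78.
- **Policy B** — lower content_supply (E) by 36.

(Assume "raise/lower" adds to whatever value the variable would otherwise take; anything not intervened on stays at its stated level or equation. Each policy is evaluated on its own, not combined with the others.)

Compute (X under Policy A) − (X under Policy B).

Policy A (F + 5, A − 78):
  F = 8 + 5 = 13
  E = 74 + 4·13 = 126
  A = 106 + 13 − 126 (−78 from intervention) = -85
  X = 141 + 5·126 + (-85) = 686
Policy B (E − 36):
  F = 8
  E = 74 + 4·8 (−36 from intervention) = 70
  A = 106 + 8 − 70 = 44
  X = 141 + 5·70 + 44 = 535
X: 686 − 535 = 151

151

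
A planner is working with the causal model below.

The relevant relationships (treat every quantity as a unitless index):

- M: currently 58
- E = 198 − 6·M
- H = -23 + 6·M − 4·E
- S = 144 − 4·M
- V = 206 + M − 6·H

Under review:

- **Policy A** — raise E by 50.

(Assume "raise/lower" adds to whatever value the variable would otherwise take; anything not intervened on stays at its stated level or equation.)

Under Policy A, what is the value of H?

725

Policy A (E + 50):
  M = 58
  E = 198 − 6·58 (+50 from intervention) = -100
  H = -23 + 6·58 − 4·(-100) = 725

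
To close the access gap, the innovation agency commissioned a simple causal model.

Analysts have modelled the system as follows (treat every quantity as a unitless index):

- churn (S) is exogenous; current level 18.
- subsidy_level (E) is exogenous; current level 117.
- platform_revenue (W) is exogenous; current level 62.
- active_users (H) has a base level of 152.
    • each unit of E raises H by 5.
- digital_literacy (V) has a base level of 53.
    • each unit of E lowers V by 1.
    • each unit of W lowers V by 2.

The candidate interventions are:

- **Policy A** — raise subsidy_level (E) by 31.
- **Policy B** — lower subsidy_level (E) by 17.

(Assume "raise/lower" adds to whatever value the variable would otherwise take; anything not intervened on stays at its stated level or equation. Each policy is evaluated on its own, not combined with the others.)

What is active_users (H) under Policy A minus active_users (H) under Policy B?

Policy A (E + 31):
  E = 117 + 31 = 148
  H = 152 + 5·148 = 892
Policy B (E − 17):
  E = 117 − 17 = 100
  H = 152 + 5·100 = 652
H: 892 − 652 = 240

240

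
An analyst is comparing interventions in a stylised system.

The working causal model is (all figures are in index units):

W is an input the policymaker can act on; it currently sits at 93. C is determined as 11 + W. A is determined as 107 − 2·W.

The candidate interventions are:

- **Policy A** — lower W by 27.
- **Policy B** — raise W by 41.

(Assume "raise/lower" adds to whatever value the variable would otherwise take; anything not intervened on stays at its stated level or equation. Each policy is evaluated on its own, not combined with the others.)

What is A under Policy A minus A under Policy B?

Policy A (W − 27):
  W = 93 − 27 = 66
  A = 107 − 2·66 = -25
Policy B (W + 41):
  W = 93 + 41 = 134
  A = 107 − 2·134 = -161
A: -25 − (-161) = 136

136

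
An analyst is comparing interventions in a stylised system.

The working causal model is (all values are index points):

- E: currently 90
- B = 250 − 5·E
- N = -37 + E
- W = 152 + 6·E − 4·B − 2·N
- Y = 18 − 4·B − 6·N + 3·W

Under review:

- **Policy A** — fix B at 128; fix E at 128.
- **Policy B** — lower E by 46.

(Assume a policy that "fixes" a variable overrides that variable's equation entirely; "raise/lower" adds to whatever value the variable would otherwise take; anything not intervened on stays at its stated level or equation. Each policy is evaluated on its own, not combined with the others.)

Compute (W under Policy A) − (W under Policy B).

Policy A (B := 128, E := 128):
  E = 128
  B = 128
  N = -37 + 128 = 91
  W = 152 + 6·128 − 4·128 − 2·91 = 226
Policy B (E − 46):
  E = 90 − 46 = 44
  B = 250 − 5·44 = 30
  N = -37 + 44 = 7
  W = 152 + 6·44 − 4·30 − 2·7 = 282
W: 226 − 282 = -56

-56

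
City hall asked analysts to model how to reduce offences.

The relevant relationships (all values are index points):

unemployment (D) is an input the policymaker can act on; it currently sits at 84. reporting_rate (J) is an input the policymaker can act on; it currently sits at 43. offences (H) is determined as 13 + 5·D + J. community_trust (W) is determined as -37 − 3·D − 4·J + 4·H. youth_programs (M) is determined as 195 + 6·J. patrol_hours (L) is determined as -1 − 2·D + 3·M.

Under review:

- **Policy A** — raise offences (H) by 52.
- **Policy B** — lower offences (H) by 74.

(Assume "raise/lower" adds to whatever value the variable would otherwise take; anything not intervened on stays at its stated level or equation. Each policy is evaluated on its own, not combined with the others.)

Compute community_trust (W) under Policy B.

1147

Policy B (H − 74):
  D = 84
  J = 43
  H = 13 + 5·84 + 43 (−74 from intervention) = 402
  W = -37 − 3·84 − 4·43 + 4·402 = 1147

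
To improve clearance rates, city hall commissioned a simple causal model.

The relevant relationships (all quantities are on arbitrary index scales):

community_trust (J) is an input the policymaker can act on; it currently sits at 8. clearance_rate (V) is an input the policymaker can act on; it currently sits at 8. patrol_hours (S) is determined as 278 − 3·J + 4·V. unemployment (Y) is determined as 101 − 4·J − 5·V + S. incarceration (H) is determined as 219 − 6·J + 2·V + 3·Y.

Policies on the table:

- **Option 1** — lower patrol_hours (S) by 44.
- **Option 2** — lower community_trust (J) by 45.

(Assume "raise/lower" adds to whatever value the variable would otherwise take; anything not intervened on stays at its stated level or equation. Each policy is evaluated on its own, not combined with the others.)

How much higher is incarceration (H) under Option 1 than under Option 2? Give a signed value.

Option 1 (S − 44):
  J = 8
  V = 8
  S = 278 − 3·8 + 4·8 (−44 from intervention) = 242
  Y = 101 − 4·8 − 5·8 + 242 = 271
  H = 219 − 6·8 + 2·8 + 3·271 = 1000
Option 2 (J − 45):
  J = 8 − 45 = -37
  V = 8
  S = 278 − 3·(-37) + 4·8 = 421
  Y = 101 − 4·(-37) − 5·8 + 421 = 630
  H = 219 − 6·(-37) + 2·8 + 3·630 = 2347
H: 1000 − 2347 = -1347

-1347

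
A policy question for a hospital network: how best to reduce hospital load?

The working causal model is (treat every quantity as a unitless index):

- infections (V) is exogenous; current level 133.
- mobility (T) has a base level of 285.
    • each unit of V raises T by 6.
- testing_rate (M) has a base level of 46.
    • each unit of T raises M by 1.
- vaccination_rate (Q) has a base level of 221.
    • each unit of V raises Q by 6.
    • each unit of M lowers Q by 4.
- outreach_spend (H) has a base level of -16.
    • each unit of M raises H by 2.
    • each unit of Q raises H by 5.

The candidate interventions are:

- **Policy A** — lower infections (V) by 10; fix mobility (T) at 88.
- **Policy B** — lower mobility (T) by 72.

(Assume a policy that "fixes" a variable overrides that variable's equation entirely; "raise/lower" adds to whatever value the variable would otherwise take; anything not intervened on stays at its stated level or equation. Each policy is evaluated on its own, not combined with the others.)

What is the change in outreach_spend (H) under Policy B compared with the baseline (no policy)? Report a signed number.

Baseline:
  V = 133
  T = 285 + 6·133 = 1083
  M = 46 + 1083 = 1129
  Q = 221 + 6·133 − 4·1129 = -3497
  H = -16 + 2·1129 + 5·(-3497) = -15243
Policy B (T − 72):
  V = 133
  T = 285 + 6·133 (−72 from intervention) = 1011
  M = 46 + 1011 = 1057
  Q = 221 + 6·133 − 4·1057 = -3209
  H = -16 + 2·1057 + 5·(-3209) = -13947
Change in H: -13947 − (-15243) = 1296

1296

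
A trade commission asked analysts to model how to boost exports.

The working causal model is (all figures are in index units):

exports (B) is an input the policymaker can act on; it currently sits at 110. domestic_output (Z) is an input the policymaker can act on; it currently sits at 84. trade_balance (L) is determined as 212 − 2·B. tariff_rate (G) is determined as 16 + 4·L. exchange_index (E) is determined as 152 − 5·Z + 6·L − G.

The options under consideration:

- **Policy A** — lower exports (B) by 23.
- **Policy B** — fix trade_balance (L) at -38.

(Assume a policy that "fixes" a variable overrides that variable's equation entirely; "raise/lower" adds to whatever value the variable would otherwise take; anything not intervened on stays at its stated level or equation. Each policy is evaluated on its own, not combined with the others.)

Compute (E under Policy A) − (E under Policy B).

152

Policy A (B − 23):
  B = 110 − 23 = 87
  Z = 84
  L = 212 − 2·87 = 38
  G = 16 + 4·38 = 168
  E = 152 − 5·84 + 6·38 − 168 = -208
Policy B (L := -38):
  B = 110
  Z = 84
  L = -38
  G = 16 + 4·(-38) = -136
  E = 152 − 5·84 + 6·(-38) − (-136) = -360
E: -208 − (-360) = 152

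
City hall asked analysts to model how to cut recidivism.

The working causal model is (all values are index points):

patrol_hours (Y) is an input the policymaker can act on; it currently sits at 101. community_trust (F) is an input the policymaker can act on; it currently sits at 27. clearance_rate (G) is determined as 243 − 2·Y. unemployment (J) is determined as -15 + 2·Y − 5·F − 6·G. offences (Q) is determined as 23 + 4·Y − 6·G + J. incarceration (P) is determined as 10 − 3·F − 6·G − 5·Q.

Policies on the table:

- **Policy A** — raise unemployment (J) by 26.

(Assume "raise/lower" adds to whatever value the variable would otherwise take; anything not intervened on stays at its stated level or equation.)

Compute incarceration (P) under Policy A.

-382

Policy A (J + 26):
  Y = 101
  F = 27
  G = 243 − 2·101 = 41
  J = -15 + 2·101 − 5·27 − 6·41 (+26 from intervention) = -168
  Q = 23 + 4·101 − 6·41 + (-168) = 13
  P = 10 − 3·27 − 6·41 − 5·13 = -382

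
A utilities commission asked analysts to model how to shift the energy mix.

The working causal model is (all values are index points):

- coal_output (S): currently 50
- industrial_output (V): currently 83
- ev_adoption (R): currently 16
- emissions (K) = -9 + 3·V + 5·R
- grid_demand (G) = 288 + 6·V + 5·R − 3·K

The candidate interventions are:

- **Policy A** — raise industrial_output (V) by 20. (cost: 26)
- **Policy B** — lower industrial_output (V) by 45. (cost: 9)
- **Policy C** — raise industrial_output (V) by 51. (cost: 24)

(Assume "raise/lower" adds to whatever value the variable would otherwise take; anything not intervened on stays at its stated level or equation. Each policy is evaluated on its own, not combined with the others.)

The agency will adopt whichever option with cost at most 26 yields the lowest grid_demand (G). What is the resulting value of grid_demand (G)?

Policy A (V + 20):
  V = 83 + 20 = 103
  R = 16
  K = -9 + 3·103 + 5·16 = 380
  G = 288 + 6·103 + 5·16 − 3·380 = -154
Policy B (V − 45):
  V = 83 − 45 = 38
  R = 16
  K = -9 + 3·38 + 5·16 = 185
  G = 288 + 6·38 + 5·16 − 3·185 = 41
Policy C (V + 51):
  V = 83 + 51 = 134
  R = 16
  K = -9 + 3·134 + 5·16 = 473
  G = 288 + 6·134 + 5·16 − 3·473 = -247
Comparing — Policy A: G=-154, Policy B: G=41, Policy C: G=-247. Lowest is -247 (Policy C).

-247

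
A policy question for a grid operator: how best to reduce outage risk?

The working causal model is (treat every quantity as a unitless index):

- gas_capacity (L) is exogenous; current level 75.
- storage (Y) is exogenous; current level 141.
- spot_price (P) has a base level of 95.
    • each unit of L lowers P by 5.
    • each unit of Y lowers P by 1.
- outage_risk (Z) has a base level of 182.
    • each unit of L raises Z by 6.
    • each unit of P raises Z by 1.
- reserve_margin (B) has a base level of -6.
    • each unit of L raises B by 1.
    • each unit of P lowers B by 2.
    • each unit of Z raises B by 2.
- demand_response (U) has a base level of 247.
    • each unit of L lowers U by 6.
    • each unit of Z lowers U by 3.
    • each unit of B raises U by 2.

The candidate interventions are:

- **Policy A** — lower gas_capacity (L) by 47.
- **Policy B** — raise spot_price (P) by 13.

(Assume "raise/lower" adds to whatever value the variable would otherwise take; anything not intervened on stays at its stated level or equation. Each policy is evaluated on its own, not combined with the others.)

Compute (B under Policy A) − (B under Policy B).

-611

Policy A (L − 47):
  L = 75 − 47 = 28
  Y = 141
  P = 95 − 5·28 − 141 = -186
  Z = 182 + 6·28 + (-186) = 164
  B = -6 + 28 − 2·(-186) + 2·164 = 722
Policy B (P + 13):
  L = 75
  Y = 141
  P = 95 − 5·75 − 141 (+13 from intervention) = -408
  Z = 182 + 6·75 + (-408) = 224
  B = -6 + 75 − 2·(-408) + 2·224 = 1333
B: 722 − 1333 = -611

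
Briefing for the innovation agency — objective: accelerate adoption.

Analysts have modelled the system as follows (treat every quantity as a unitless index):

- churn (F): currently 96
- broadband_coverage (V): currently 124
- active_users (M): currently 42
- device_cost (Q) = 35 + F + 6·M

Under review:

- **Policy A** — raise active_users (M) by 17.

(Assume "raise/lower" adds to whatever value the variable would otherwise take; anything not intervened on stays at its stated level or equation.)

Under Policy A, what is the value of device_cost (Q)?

485

Policy A (M + 17):
  F = 96
  M = 42 + 17 = 59
  Q = 35 + 96 + 6·59 = 485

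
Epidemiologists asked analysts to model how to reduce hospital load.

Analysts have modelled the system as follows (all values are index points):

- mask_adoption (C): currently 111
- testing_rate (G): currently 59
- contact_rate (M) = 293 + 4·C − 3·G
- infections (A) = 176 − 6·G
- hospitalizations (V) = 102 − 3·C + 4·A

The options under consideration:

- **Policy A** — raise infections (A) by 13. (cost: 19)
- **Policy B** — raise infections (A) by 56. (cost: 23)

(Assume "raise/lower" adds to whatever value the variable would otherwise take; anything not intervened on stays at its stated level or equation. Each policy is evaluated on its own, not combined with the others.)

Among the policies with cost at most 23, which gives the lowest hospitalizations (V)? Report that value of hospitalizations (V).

-891

Policy A (A + 13):
  C = 111
  G = 59
  A = 176 − 6·59 (+13 from intervention) = -165
  V = 102 − 3·111 + 4·(-165) = -891
Policy B (A + 56):
  C = 111
  G = 59
  A = 176 − 6·59 (+56 from intervention) = -122
  V = 102 − 3·111 + 4·(-122) = -719
Comparing — Policy A: V=-891, Policy B: V=-719. Lowest is -891 (Policy A).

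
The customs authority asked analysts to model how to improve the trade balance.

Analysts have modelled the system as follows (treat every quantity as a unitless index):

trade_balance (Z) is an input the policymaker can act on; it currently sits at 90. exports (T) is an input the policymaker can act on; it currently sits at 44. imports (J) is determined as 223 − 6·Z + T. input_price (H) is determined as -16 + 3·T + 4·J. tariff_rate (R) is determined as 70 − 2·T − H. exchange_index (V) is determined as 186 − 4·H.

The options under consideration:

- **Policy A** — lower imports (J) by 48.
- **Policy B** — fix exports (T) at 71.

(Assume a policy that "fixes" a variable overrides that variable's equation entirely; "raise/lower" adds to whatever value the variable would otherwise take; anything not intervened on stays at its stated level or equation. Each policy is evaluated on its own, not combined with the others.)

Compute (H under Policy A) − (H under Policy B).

-381

Policy A (J − 48):
  Z = 90
  T = 44
  J = 223 − 6·90 + 44 (−48 from intervention) = -321
  H = -16 + 3·44 + 4·(-321) = -1168
Policy B (T := 71):
  Z = 90
  T = 71
  J = 223 − 6·90 + 71 = -246
  H = -16 + 3·71 + 4·(-246) = -787
H: -1168 − (-787) = -381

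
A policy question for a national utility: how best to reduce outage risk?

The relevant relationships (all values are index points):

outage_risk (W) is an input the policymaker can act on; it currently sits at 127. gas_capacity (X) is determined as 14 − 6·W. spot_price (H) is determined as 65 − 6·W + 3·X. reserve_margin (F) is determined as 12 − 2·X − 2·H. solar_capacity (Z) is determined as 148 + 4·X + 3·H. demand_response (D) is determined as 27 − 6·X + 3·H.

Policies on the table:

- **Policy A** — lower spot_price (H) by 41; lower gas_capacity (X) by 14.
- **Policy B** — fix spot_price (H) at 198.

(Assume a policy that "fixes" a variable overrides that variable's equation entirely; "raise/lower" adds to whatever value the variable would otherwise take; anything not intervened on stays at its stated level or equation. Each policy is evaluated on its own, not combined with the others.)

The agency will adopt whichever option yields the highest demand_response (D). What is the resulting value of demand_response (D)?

Policy A (H − 41, X − 14):
  W = 127
  X = 14 − 6·127 (−14 from intervention) = -762
  H = 65 − 6·127 + 3·(-762) (−41 from intervention) = -3024
  D = 27 − 6·(-762) + 3·(-3024) = -4473
Policy B (H := 198):
  W = 127
  X = 14 − 6·127 = -748
  H = 198
  D = 27 − 6·(-748) + 3·198 = 5109
Comparing — Policy A: D=-4473, Policy B: D=5109. Highest is 5109 (Policy B).

5109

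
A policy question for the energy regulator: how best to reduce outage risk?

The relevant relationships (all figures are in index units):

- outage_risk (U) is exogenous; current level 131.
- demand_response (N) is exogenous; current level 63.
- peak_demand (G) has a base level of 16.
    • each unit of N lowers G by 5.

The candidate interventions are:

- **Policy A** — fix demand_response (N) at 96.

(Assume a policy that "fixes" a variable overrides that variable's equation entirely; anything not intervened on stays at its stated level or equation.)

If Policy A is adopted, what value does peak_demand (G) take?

-464

Policy A (N := 96):
  N = 96
  G = 16 − 5·96 = -464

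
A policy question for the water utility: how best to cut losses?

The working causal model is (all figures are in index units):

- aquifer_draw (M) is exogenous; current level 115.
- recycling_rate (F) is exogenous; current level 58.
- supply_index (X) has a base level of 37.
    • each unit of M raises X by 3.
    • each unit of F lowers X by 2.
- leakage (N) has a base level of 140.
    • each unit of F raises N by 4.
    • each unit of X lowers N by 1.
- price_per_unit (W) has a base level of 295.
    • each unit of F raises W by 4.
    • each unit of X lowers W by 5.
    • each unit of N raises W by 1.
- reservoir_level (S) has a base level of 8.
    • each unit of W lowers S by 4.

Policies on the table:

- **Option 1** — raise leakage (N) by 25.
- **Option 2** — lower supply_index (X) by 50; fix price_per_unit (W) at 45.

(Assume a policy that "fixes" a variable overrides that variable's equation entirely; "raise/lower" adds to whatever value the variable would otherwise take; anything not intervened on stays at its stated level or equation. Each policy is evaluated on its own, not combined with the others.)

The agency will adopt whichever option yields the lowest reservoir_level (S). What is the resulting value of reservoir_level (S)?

Option 1 (N + 25):
  M = 115
  F = 58
  X = 37 + 3·115 − 2·58 = 266
  N = 140 + 4·58 − 266 (+25 from intervention) = 131
  W = 295 + 4·58 − 5·266 + 131 = -672
  S = 8 − 4·(-672) = 2696
Option 2 (X − 50, W := 45):
  M = 115
  F = 58
  X = 37 + 3·115 − 2·58 (−50 from intervention) = 216
  N = 140 + 4·58 − 216 = 156
  W = 45
  S = 8 − 4·45 = -172
Comparing — Option 1: S=2696, Option 2: S=-172. Lowest is -172 (Option 2).

-172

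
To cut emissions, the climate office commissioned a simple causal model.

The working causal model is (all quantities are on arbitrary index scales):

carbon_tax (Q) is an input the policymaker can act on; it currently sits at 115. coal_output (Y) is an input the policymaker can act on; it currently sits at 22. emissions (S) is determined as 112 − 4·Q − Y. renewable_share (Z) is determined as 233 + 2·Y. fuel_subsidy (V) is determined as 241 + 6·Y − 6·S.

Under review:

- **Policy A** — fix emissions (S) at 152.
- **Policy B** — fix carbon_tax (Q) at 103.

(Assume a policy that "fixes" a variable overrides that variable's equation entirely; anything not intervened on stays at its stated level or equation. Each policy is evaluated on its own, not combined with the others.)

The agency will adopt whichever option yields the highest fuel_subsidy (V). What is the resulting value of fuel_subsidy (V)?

2305

Policy A (S := 152):
  Q = 115
  Y = 22
  S = 152
  V = 241 + 6·22 − 6·152 = -539
Policy B (Q := 103):
  Q = 103
  Y = 22
  S = 112 − 4·103 − 22 = -322
  V = 241 + 6·22 − 6·(-322) = 2305
Comparing — Policy A: V=-539, Policy B: V=2305. Highest is 2305 (Policy B).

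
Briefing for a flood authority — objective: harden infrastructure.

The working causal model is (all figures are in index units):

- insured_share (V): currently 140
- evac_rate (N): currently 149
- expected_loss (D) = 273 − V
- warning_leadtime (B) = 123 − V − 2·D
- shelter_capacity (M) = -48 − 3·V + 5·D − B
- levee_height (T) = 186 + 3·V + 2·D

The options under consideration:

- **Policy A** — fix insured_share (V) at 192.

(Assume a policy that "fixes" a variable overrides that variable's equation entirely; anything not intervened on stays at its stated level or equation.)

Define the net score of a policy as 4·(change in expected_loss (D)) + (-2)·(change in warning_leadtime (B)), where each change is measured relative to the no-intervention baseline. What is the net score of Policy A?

Baseline:
  V = 140
  D = 273 − 140 = 133
  B = 123 − 140 − 2·133 = -283
Policy A (V := 192):
  V = 192
  D = 273 − 192 = 81
  B = 123 − 192 − 2·81 = -231
ΔD = 81 − 133 = -52; ΔB = -231 − (-283) = 52
Score = 4·(-52) + (-2)·52 = -312

-312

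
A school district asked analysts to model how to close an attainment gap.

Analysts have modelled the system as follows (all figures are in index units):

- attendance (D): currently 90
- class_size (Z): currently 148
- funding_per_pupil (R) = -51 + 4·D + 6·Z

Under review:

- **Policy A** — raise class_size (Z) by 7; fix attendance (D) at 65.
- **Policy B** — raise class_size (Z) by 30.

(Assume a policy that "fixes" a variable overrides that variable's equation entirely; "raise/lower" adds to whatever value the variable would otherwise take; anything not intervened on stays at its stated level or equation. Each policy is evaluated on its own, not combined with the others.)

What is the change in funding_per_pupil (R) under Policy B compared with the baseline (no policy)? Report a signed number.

Baseline:
  D = 90
  Z = 148
  R = -51 + 4·90 + 6·148 = 1197
Policy B (Z + 30):
  D = 90
  Z = 148 + 30 = 178
  R = -51 + 4·90 + 6·178 = 1377
Change in R: 1377 − 1197 = 180

180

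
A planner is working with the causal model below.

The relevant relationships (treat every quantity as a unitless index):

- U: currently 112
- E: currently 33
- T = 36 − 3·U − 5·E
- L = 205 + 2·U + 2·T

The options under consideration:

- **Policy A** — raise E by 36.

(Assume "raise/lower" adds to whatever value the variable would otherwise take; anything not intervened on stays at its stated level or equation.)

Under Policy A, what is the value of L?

Policy A (E + 36):
  U = 112
  E = 33 + 36 = 69
  T = 36 − 3·112 − 5·69 = -645
  L = 205 + 2·112 + 2·(-645) = -861

-861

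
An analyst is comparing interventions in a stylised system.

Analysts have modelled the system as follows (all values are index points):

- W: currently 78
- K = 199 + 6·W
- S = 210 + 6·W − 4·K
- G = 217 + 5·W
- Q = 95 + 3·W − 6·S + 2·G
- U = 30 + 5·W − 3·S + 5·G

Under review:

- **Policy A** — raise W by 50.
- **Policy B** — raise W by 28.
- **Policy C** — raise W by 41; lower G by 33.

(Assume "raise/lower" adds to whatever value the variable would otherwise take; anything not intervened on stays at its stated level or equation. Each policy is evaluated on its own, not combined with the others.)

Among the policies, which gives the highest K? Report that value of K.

967

Policy A (W + 50):
  W = 78 + 50 = 128
  K = 199 + 6·128 = 967
Policy B (W + 28):
  W = 78 + 28 = 106
  K = 199 + 6·106 = 835
Policy C (W + 41, G − 33):
  W = 78 + 41 = 119
  K = 199 + 6·119 = 913
Comparing — Policy A: K=967, Policy B: K=835, Policy C: K=913. Highest is 967 (Policy A).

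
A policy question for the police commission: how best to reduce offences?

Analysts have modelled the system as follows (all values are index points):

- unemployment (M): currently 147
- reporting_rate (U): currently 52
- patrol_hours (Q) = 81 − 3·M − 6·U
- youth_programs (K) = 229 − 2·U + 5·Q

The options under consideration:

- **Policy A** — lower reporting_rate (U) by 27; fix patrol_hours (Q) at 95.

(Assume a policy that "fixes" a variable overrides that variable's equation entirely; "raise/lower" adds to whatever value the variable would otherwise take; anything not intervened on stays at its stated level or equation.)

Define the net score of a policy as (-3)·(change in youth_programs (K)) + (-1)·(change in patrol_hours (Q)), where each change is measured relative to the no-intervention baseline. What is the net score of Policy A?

Baseline:
  M = 147
  U = 52
  Q = 81 − 3·147 − 6·52 = -672
  K = 229 − 2·52 + 5·(-672) = -3235
Policy A (U − 27, Q := 95):
  M = 147
  U = 52 − 27 = 25
  Q = 95
  K = 229 − 2·25 + 5·95 = 654
ΔK = 654 − (-3235) = 3889; ΔQ = 95 − (-672) = 767
Score = (-3)·3889 + (-1)·767 = -12434

-12434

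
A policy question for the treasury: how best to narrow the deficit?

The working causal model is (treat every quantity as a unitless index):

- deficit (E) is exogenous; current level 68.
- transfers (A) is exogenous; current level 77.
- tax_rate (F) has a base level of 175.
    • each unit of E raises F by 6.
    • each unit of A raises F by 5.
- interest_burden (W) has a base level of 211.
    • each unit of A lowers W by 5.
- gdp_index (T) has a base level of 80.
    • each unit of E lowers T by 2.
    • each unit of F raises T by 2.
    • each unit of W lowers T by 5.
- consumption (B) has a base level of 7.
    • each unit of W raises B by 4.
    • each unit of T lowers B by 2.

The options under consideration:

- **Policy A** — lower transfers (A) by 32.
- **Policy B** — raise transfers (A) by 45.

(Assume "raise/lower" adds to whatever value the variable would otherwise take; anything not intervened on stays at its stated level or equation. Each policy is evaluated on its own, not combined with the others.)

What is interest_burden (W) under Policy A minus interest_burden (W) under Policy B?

385

Policy A (A − 32):
  A = 77 − 32 = 45
  W = 211 − 5·45 = -14
Policy B (A + 45):
  A = 77 + 45 = 122
  W = 211 − 5·122 = -399
W: -14 − (-399) = 385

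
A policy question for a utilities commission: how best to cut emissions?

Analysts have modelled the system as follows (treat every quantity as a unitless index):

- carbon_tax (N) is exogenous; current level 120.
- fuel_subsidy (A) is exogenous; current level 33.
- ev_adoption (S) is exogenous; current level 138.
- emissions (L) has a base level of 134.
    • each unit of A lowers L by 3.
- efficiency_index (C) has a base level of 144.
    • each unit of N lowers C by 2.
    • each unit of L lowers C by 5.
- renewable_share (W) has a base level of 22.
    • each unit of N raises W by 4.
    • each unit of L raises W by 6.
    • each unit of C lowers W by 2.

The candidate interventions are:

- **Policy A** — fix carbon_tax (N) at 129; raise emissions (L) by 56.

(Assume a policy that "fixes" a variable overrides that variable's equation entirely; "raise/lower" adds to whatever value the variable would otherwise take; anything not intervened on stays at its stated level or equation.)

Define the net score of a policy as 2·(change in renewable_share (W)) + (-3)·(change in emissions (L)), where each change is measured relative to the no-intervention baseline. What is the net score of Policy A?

1768

Baseline:
  N = 120
  A = 33
  L = 134 − 3·33 = 35
  C = 144 − 2·120 − 5·35 = -271
  W = 22 + 4·120 + 6·35 − 2·(-271) = 1254
Policy A (N := 129, L + 56):
  N = 129
  A = 33
  L = 134 − 3·33 (+56 from intervention) = 91
  C = 144 − 2·129 − 5·91 = -569
  W = 22 + 4·129 + 6·91 − 2·(-569) = 2222
ΔW = 2222 − 1254 = 968; ΔL = 91 − 35 = 56
Score = 2·968 + (-3)·56 = 1768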